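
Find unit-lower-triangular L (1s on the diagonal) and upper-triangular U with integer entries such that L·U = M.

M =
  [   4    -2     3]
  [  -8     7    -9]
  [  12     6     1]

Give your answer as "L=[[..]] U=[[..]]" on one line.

  R1 -= -2·R0 → [0,3,-3]
  R2 -= 3·R0 → [0,12,-8]
  R2 -= 4·R1 → [0,0,4]

L=[[1,0,0],[-2,1,0],[3,4,1]] U=[[4,-2,3],[0,3,-3],[0,0,4]]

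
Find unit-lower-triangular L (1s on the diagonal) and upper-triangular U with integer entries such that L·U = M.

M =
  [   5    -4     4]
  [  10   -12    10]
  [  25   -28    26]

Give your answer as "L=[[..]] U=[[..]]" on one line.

  R1 -= 2·R0 → [0,-4,2]
  R2 -= 5·R0 → [0,-8,6]
  R2 -= 2·R1 → [0,0,2]

L=[[1,0,0],[2,1,0],[5,2,1]] U=[[5,-4,4],[0,-4,2],[0,0,2]]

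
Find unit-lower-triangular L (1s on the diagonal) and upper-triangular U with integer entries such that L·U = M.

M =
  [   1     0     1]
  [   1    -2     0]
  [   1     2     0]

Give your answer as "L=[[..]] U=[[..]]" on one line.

  r1 -= 1·r0 → [0,-2,-1]
  r2 -= 1·r0 → [0,2,-1]
  r2 -= -1·r1 → [0,0,-2]

L=[[1,0,0],[1,1,0],[1,-1,1]] U=[[1,0,1],[0,-2,-1],[0,0,-2]]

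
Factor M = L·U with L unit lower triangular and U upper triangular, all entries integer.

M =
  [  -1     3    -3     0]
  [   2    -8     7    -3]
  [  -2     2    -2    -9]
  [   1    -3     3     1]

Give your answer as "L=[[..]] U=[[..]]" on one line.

  R1 -= -2·R0 → [0,-2,1,-3]
  R2 -= 2·R0 → [0,-4,4,-9]
  R3 -= -1·R0 → [0,0,0,1]
  R2 -= 2·R1 → [0,0,2,-3]
  R3 -= 0·R1 → [0,0,0,1]
  R3 -= 0·R2 → [0,0,0,1]

L=[[1,0,0,0],[-2,1,0,0],[2,2,1,0],[-1,0,0,1]] U=[[-1,3,-3,0],[0,-2,1,-3],[0,0,2,-3],[0,0,0,1]]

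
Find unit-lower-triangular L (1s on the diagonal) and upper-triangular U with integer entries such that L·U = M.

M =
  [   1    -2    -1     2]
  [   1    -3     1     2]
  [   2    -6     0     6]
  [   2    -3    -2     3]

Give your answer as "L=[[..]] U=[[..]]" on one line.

L=[[1,0,0,0],[1,1,0,0],[2,2,1,0],[2,-1,-1,1]] U=[[1,-2,-1,2],[0,-1,2,0],[0,0,-2,2],[0,0,0,1]]

  R1 -= 1·R0 → [0,-1,2,0]
  R2 -= 2·R0 → [0,-2,2,2]
  R3 -= 2·R0 → [0,1,0,-1]
  R2 -= 2·R1 → [0,0,-2,2]
  R3 -= -1·R1 → [0,0,2,-1]
  R3 -= -1·R2 → [0,0,0,1]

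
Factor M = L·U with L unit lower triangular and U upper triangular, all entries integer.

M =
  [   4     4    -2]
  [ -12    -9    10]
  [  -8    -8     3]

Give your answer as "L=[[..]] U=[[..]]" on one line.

  r1 -= -3·r0 → [0,3,4]
  r2 -= -2·r0 → [0,0,-1]
  r2 -= 0·r1 → [0,0,-1]

L=[[1,0,0],[-3,1,0],[-2,0,1]] U=[[4,4,-2],[0,3,4],[0,0,-1]]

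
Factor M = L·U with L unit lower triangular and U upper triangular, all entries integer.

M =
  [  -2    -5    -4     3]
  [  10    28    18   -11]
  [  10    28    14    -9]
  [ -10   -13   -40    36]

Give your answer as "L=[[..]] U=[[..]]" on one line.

  R1 -= -5·R0 → [0,3,-2,4]
  R2 -= -5·R0 → [0,3,-6,6]
  R3 -= 5·R0 → [0,12,-20,21]
  R2 -= 1·R1 → [0,0,-4,2]
  R3 -= 4·R1 → [0,0,-12,5]
  R3 -= 3·R2 → [0,0,0,-1]

L=[[1,0,0,0],[-5,1,0,0],[-5,1,1,0],[5,4,3,1]] U=[[-2,-5,-4,3],[0,3,-2,4],[0,0,-4,2],[0,0,0,-1]]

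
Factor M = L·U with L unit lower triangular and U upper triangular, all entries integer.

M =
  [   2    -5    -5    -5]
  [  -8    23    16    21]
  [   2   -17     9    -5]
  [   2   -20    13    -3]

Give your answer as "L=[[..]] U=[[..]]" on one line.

  R1 -= -4·R0 → [0,3,-4,1]
  R2 -= 1·R0 → [0,-12,14,0]
  R3 -= 1·R0 → [0,-15,18,2]
  R2 -= -4·R1 → [0,0,-2,4]
  R3 -= -5·R1 → [0,0,-2,7]
  R3 -= 1·R2 → [0,0,0,3]

L=[[1,0,0,0],[-4,1,0,0],[1,-4,1,0],[1,-5,1,1]] U=[[2,-5,-5,-5],[0,3,-4,1],[0,0,-2,4],[0,0,0,3]]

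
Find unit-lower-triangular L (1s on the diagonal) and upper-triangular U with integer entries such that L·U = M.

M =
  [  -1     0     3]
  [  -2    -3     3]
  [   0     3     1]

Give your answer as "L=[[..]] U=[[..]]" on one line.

  row1 -= 2·row0 → [0,-3,-3]
  row2 -= 0·row0 → [0,3,1]
  row2 -= -1·row1 → [0,0,-2]

L=[[1,0,0],[2,1,0],[0,-1,1]] U=[[-1,0,3],[0,-3,-3],[0,0,-2]]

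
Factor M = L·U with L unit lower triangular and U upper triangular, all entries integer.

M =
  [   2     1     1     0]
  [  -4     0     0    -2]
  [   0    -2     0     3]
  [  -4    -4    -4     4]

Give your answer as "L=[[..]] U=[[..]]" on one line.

L=[[1,0,0,0],[-2,1,0,0],[0,-1,1,0],[-2,-1,0,1]] U=[[2,1,1,0],[0,2,2,-2],[0,0,2,1],[0,0,0,2]]

  R1 -= -2·R0 → [0,2,2,-2]
  R2 -= 0·R0 → [0,-2,0,3]
  R3 -= -2·R0 → [0,-2,-2,4]
  R2 -= -1·R1 → [0,0,2,1]
  R3 -= -1·R1 → [0,0,0,2]
  R3 -= 0·R2 → [0,0,0,2]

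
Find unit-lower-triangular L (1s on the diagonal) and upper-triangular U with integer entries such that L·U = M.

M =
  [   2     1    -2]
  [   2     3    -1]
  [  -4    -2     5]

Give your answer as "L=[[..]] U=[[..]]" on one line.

  row1 -= 1·row0 → [0,2,1]
  row2 -= -2·row0 → [0,0,1]
  row2 -= 0·row1 → [0,0,1]

L=[[1,0,0],[1,1,0],[-2,0,1]] U=[[2,1,-2],[0,2,1],[0,0,1]]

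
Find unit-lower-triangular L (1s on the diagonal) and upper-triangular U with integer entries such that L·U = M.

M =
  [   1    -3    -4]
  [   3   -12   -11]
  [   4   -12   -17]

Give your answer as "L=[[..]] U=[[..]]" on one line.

  R1 -= 3·R0 → [0,-3,1]
  R2 -= 4·R0 → [0,0,-1]
  R2 -= 0·R1 → [0,0,-1]

L=[[1,0,0],[3,1,0],[4,0,1]] U=[[1,-3,-4],[0,-3,1],[0,0,-1]]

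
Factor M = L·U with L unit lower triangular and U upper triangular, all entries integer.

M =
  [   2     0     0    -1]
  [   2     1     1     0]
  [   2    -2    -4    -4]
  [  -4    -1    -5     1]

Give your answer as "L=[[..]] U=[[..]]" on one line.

  R1 -= 1·R0 → [0,1,1,1]
  R2 -= 1·R0 → [0,-2,-4,-3]
  R3 -= -2·R0 → [0,-1,-5,-1]
  R2 -= -2·R1 → [0,0,-2,-1]
  R3 -= -1·R1 → [0,0,-4,0]
  R3 -= 2·R2 → [0,0,0,2]

L=[[1,0,0,0],[1,1,0,0],[1,-2,1,0],[-2,-1,2,1]] U=[[2,0,0,-1],[0,1,1,1],[0,0,-2,-1],[0,0,0,2]]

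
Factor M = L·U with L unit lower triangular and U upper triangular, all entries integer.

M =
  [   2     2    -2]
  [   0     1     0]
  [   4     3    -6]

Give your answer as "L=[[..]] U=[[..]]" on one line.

  R1 -= 0·R0 → [0,1,0]
  R2 -= 2·R0 → [0,-1,-2]
  R2 -= -1·R1 → [0,0,-2]

L=[[1,0,0],[0,1,0],[2,-1,1]] U=[[2,2,-2],[0,1,0],[0,0,-2]]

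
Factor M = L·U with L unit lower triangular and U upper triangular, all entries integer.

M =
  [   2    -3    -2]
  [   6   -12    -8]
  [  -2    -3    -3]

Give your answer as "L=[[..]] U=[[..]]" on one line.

L=[[1,0,0],[3,1,0],[-1,2,1]] U=[[2,-3,-2],[0,-3,-2],[0,0,-1]]

  R1 -= 3·R0 → [0,-3,-2]
  R2 -= -1·R0 → [0,-6,-5]
  R2 -= 2·R1 → [0,0,-1]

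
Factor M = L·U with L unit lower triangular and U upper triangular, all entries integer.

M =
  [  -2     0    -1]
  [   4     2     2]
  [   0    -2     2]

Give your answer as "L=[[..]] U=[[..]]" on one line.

L=[[1,0,0],[-2,1,0],[0,-1,1]] U=[[-2,0,-1],[0,2,0],[0,0,2]]

  r1 -= -2·r0 → [0,2,0]
  r2 -= 0·r0 → [0,-2,2]
  r2 -= -1·r1 → [0,0,2]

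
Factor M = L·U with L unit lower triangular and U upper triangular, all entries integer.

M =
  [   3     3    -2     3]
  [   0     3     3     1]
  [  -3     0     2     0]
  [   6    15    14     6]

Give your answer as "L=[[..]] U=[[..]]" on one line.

  row1 -= 0·row0 → [0,3,3,1]
  row2 -= -1·row0 → [0,3,0,3]
  row3 -= 2·row0 → [0,9,18,0]
  row2 -= 1·row1 → [0,0,-3,2]
  row3 -= 3·row1 → [0,0,9,-3]
  row3 -= -3·row2 → [0,0,0,3]

L=[[1,0,0,0],[0,1,0,0],[-1,1,1,0],[2,3,-3,1]] U=[[3,3,-2,3],[0,3,3,1],[0,0,-3,2],[0,0,0,3]]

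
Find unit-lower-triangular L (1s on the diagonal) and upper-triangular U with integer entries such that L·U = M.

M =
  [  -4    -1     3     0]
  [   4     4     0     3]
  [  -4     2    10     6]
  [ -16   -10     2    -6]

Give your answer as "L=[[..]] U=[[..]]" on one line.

  r1 -= -1·r0 → [0,3,3,3]
  r2 -= 1·r0 → [0,3,7,6]
  r3 -= 4·r0 → [0,-6,-10,-6]
  r2 -= 1·r1 → [0,0,4,3]
  r3 -= -2·r1 → [0,0,-4,0]
  r3 -= -1·r2 → [0,0,0,3]

L=[[1,0,0,0],[-1,1,0,0],[1,1,1,0],[4,-2,-1,1]] U=[[-4,-1,3,0],[0,3,3,3],[0,0,4,3],[0,0,0,3]]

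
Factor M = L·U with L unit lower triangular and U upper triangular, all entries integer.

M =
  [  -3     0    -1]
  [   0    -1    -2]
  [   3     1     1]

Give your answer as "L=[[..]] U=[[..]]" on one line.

L=[[1,0,0],[0,1,0],[-1,-1,1]] U=[[-3,0,-1],[0,-1,-2],[0,0,-2]]

  row1 -= 0·row0 → [0,-1,-2]
  row2 -= -1·row0 → [0,1,0]
  row2 -= -1·row1 → [0,0,-2]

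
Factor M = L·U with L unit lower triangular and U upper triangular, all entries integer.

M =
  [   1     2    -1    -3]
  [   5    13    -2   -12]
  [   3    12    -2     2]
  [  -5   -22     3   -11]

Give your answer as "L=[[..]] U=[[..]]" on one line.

L=[[1,0,0,0],[5,1,0,0],[3,2,1,0],[-5,-4,-2,1]] U=[[1,2,-1,-3],[0,3,3,3],[0,0,-5,5],[0,0,0,-4]]

  row1 -= 5·row0 → [0,3,3,3]
  row2 -= 3·row0 → [0,6,1,11]
  row3 -= -5·row0 → [0,-12,-2,-26]
  row2 -= 2·row1 → [0,0,-5,5]
  row3 -= -4·row1 → [0,0,10,-14]
  row3 -= -2·row2 → [0,0,0,-4]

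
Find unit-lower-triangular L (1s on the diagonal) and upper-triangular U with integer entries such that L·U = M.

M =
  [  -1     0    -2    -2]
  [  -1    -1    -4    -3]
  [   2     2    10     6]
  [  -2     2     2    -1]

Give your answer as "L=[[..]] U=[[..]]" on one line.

  row1 -= 1·row0 → [0,-1,-2,-1]
  row2 -= -2·row0 → [0,2,6,2]
  row3 -= 2·row0 → [0,2,6,3]
  row2 -= -2·row1 → [0,0,2,0]
  row3 -= -2·row1 → [0,0,2,1]
  row3 -= 1·row2 → [0,0,0,1]

L=[[1,0,0,0],[1,1,0,0],[-2,-2,1,0],[2,-2,1,1]] U=[[-1,0,-2,-2],[0,-1,-2,-1],[0,0,2,0],[0,0,0,1]]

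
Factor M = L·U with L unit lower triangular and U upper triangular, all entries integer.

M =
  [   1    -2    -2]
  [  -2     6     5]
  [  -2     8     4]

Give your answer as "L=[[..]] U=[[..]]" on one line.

L=[[1,0,0],[-2,1,0],[-2,2,1]] U=[[1,-2,-2],[0,2,1],[0,0,-2]]

  R1 -= -2·R0 → [0,2,1]
  R2 -= -2·R0 → [0,4,0]
  R2 -= 2·R1 → [0,0,-2]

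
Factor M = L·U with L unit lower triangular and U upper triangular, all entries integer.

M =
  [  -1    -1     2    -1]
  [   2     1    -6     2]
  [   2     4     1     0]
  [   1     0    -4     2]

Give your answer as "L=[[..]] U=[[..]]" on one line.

L=[[1,0,0,0],[-2,1,0,0],[-2,-2,1,0],[-1,1,0,1]] U=[[-1,-1,2,-1],[0,-1,-2,0],[0,0,1,-2],[0,0,0,1]]

  R1 -= -2·R0 → [0,-1,-2,0]
  R2 -= -2·R0 → [0,2,5,-2]
  R3 -= -1·R0 → [0,-1,-2,1]
  R2 -= -2·R1 → [0,0,1,-2]
  R3 -= 1·R1 → [0,0,0,1]
  R3 -= 0·R2 → [0,0,0,1]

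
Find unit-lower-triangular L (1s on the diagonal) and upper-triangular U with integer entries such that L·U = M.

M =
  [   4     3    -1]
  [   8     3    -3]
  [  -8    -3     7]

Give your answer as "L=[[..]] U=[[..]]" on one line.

  R1 -= 2·R0 → [0,-3,-1]
  R2 -= -2·R0 → [0,3,5]
  R2 -= -1·R1 → [0,0,4]

L=[[1,0,0],[2,1,0],[-2,-1,1]] U=[[4,3,-1],[0,-3,-1],[0,0,4]]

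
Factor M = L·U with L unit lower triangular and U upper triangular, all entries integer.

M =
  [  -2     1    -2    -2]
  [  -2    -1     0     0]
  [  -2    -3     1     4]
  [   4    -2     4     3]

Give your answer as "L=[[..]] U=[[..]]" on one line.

L=[[1,0,0,0],[1,1,0,0],[1,2,1,0],[-2,0,0,1]] U=[[-2,1,-2,-2],[0,-2,2,2],[0,0,-1,2],[0,0,0,-1]]

  r1 -= 1·r0 → [0,-2,2,2]
  r2 -= 1·r0 → [0,-4,3,6]
  r3 -= -2·r0 → [0,0,0,-1]
  r2 -= 2·r1 → [0,0,-1,2]
  r3 -= 0·r1 → [0,0,0,-1]
  r3 -= 0·r2 → [0,0,0,-1]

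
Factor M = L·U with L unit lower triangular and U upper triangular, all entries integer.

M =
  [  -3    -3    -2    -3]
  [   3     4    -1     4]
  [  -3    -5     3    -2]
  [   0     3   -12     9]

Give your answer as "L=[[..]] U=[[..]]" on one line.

L=[[1,0,0,0],[-1,1,0,0],[1,-2,1,0],[0,3,3,1]] U=[[-3,-3,-2,-3],[0,1,-3,1],[0,0,-1,3],[0,0,0,-3]]

  R1 -= -1·R0 → [0,1,-3,1]
  R2 -= 1·R0 → [0,-2,5,1]
  R3 -= 0·R0 → [0,3,-12,9]
  R2 -= -2·R1 → [0,0,-1,3]
  R3 -= 3·R1 → [0,0,-3,6]
  R3 -= 3·R2 → [0,0,0,-3]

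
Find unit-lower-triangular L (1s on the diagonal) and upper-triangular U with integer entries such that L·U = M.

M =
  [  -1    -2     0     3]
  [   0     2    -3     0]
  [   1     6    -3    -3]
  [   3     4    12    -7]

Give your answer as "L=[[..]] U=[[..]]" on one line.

L=[[1,0,0,0],[0,1,0,0],[-1,2,1,0],[-3,-1,3,1]] U=[[-1,-2,0,3],[0,2,-3,0],[0,0,3,0],[0,0,0,2]]

  R1 -= 0·R0 → [0,2,-3,0]
  R2 -= -1·R0 → [0,4,-3,0]
  R3 -= -3·R0 → [0,-2,12,2]
  R2 -= 2·R1 → [0,0,3,0]
  R3 -= -1·R1 → [0,0,9,2]
  R3 -= 3·R2 → [0,0,0,2]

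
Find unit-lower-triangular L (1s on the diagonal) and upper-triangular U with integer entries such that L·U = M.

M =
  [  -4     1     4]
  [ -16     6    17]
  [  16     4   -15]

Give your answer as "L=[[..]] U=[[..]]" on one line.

L=[[1,0,0],[4,1,0],[-4,4,1]] U=[[-4,1,4],[0,2,1],[0,0,-3]]

  r1 -= 4·r0 → [0,2,1]
  r2 -= -4·r0 → [0,8,1]
  r2 -= 4·r1 → [0,0,-3]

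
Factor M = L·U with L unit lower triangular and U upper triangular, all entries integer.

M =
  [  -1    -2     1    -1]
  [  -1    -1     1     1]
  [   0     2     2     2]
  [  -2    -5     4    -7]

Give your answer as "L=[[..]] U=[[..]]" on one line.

  R1 -= 1·R0 → [0,1,0,2]
  R2 -= 0·R0 → [0,2,2,2]
  R3 -= 2·R0 → [0,-1,2,-5]
  R2 -= 2·R1 → [0,0,2,-2]
  R3 -= -1·R1 → [0,0,2,-3]
  R3 -= 1·R2 → [0,0,0,-1]

L=[[1,0,0,0],[1,1,0,0],[0,2,1,0],[2,-1,1,1]] U=[[-1,-2,1,-1],[0,1,0,2],[0,0,2,-2],[0,0,0,-1]]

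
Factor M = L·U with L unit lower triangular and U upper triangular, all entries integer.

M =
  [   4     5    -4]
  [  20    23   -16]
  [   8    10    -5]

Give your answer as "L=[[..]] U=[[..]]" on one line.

  r1 -= 5·r0 → [0,-2,4]
  r2 -= 2·r0 → [0,0,3]
  r2 -= 0·r1 → [0,0,3]

L=[[1,0,0],[5,1,0],[2,0,1]] U=[[4,5,-4],[0,-2,4],[0,0,3]]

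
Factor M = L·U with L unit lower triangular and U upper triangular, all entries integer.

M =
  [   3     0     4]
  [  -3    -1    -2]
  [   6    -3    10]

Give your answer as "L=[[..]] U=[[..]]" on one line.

  R1 -= -1·R0 → [0,-1,2]
  R2 -= 2·R0 → [0,-3,2]
  R2 -= 3·R1 → [0,0,-4]

L=[[1,0,0],[-1,1,0],[2,3,1]] U=[[3,0,4],[0,-1,2],[0,0,-4]]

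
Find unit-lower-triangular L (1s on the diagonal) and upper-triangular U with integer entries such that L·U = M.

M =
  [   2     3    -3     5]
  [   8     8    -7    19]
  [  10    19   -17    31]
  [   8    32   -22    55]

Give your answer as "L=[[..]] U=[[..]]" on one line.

  row1 -= 4·row0 → [0,-4,5,-1]
  row2 -= 5·row0 → [0,4,-2,6]
  row3 -= 4·row0 → [0,20,-10,35]
  row2 -= -1·row1 → [0,0,3,5]
  row3 -= -5·row1 → [0,0,15,30]
  row3 -= 5·row2 → [0,0,0,5]

L=[[1,0,0,0],[4,1,0,0],[5,-1,1,0],[4,-5,5,1]] U=[[2,3,-3,5],[0,-4,5,-1],[0,0,3,5],[0,0,0,5]]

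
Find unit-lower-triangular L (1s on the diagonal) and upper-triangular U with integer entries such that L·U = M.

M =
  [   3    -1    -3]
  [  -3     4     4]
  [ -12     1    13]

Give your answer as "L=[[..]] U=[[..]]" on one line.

L=[[1,0,0],[-1,1,0],[-4,-1,1]] U=[[3,-1,-3],[0,3,1],[0,0,2]]

  r1 -= -1·r0 → [0,3,1]
  r2 -= -4·r0 → [0,-3,1]
  r2 -= -1·r1 → [0,0,2]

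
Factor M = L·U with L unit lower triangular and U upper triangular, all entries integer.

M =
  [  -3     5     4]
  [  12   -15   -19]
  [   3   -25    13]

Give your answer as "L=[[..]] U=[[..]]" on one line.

  R1 -= -4·R0 → [0,5,-3]
  R2 -= -1·R0 → [0,-20,17]
  R2 -= -4·R1 → [0,0,5]

L=[[1,0,0],[-4,1,0],[-1,-4,1]] U=[[-3,5,4],[0,5,-3],[0,0,5]]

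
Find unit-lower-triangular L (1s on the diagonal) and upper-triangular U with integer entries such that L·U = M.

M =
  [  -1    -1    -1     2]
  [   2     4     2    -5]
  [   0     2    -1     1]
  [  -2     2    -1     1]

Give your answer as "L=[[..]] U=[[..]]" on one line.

L=[[1,0,0,0],[-2,1,0,0],[0,1,1,0],[2,2,-1,1]] U=[[-1,-1,-1,2],[0,2,0,-1],[0,0,-1,2],[0,0,0,1]]

  R1 -= -2·R0 → [0,2,0,-1]
  R2 -= 0·R0 → [0,2,-1,1]
  R3 -= 2·R0 → [0,4,1,-3]
  R2 -= 1·R1 → [0,0,-1,2]
  R3 -= 2·R1 → [0,0,1,-1]
  R3 -= -1·R2 → [0,0,0,1]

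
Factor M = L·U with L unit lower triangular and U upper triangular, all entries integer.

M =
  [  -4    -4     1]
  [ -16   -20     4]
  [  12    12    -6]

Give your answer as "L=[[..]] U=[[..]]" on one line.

  R1 -= 4·R0 → [0,-4,0]
  R2 -= -3·R0 → [0,0,-3]
  R2 -= 0·R1 → [0,0,-3]

L=[[1,0,0],[4,1,0],[-3,0,1]] U=[[-4,-4,1],[0,-4,0],[0,0,-3]]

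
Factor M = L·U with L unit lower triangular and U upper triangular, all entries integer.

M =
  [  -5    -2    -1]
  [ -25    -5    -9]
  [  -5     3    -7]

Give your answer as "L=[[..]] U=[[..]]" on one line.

  R1 -= 5·R0 → [0,5,-4]
  R2 -= 1·R0 → [0,5,-6]
  R2 -= 1·R1 → [0,0,-2]

L=[[1,0,0],[5,1,0],[1,1,1]] U=[[-5,-2,-1],[0,5,-4],[0,0,-2]]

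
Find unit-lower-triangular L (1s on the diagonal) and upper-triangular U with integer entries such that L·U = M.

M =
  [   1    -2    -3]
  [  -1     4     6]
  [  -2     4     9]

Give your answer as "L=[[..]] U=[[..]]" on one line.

  r1 -= -1·r0 → [0,2,3]
  r2 -= -2·r0 → [0,0,3]
  r2 -= 0·r1 → [0,0,3]

L=[[1,0,0],[-1,1,0],[-2,0,1]] U=[[1,-2,-3],[0,2,3],[0,0,3]]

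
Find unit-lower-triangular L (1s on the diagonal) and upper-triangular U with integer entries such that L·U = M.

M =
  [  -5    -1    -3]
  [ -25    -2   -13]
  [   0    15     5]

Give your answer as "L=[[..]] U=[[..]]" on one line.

  row1 -= 5·row0 → [0,3,2]
  row2 -= 0·row0 → [0,15,5]
  row2 -= 5·row1 → [0,0,-5]

L=[[1,0,0],[5,1,0],[0,5,1]] U=[[-5,-1,-3],[0,3,2],[0,0,-5]]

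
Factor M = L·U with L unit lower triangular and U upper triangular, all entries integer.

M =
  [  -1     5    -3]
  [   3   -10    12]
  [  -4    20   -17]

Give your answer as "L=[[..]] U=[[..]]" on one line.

L=[[1,0,0],[-3,1,0],[4,0,1]] U=[[-1,5,-3],[0,5,3],[0,0,-5]]

  R1 -= -3·R0 → [0,5,3]
  R2 -= 4·R0 → [0,0,-5]
  R2 -= 0·R1 → [0,0,-5]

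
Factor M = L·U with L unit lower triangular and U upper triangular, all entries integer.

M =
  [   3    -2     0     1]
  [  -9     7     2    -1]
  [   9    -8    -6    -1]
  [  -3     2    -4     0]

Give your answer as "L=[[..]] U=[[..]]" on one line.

L=[[1,0,0,0],[-3,1,0,0],[3,-2,1,0],[-1,0,2,1]] U=[[3,-2,0,1],[0,1,2,2],[0,0,-2,0],[0,0,0,1]]

  row1 -= -3·row0 → [0,1,2,2]
  row2 -= 3·row0 → [0,-2,-6,-4]
  row3 -= -1·row0 → [0,0,-4,1]
  row2 -= -2·row1 → [0,0,-2,0]
  row3 -= 0·row1 → [0,0,-4,1]
  row3 -= 2·row2 → [0,0,0,1]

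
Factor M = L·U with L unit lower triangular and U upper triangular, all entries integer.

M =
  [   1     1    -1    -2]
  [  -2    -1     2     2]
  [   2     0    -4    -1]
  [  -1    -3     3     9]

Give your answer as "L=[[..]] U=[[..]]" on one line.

L=[[1,0,0,0],[-2,1,0,0],[2,-2,1,0],[-1,-2,-1,1]] U=[[1,1,-1,-2],[0,1,0,-2],[0,0,-2,-1],[0,0,0,2]]

  R1 -= -2·R0 → [0,1,0,-2]
  R2 -= 2·R0 → [0,-2,-2,3]
  R3 -= -1·R0 → [0,-2,2,7]
  R2 -= -2·R1 → [0,0,-2,-1]
  R3 -= -2·R1 → [0,0,2,3]
  R3 -= -1·R2 → [0,0,0,2]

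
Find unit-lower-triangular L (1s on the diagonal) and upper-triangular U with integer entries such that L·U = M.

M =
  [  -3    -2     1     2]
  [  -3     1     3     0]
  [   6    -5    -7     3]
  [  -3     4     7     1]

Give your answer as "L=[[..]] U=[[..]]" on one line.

  r1 -= 1·r0 → [0,3,2,-2]
  r2 -= -2·r0 → [0,-9,-5,7]
  r3 -= 1·r0 → [0,6,6,-1]
  r2 -= -3·r1 → [0,0,1,1]
  r3 -= 2·r1 → [0,0,2,3]
  r3 -= 2·r2 → [0,0,0,1]

L=[[1,0,0,0],[1,1,0,0],[-2,-3,1,0],[1,2,2,1]] U=[[-3,-2,1,2],[0,3,2,-2],[0,0,1,1],[0,0,0,1]]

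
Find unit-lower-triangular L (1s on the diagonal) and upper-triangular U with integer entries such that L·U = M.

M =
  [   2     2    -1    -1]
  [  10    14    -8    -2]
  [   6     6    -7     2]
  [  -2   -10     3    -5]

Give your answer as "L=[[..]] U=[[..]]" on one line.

  R1 -= 5·R0 → [0,4,-3,3]
  R2 -= 3·R0 → [0,0,-4,5]
  R3 -= -1·R0 → [0,-8,2,-6]
  R2 -= 0·R1 → [0,0,-4,5]
  R3 -= -2·R1 → [0,0,-4,0]
  R3 -= 1·R2 → [0,0,0,-5]

L=[[1,0,0,0],[5,1,0,0],[3,0,1,0],[-1,-2,1,1]] U=[[2,2,-1,-1],[0,4,-3,3],[0,0,-4,5],[0,0,0,-5]]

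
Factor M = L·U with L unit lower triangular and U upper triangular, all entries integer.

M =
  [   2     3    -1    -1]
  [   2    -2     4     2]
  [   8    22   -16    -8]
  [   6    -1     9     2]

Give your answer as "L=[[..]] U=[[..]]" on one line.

L=[[1,0,0,0],[1,1,0,0],[4,-2,1,0],[3,2,-1,1]] U=[[2,3,-1,-1],[0,-5,5,3],[0,0,-2,2],[0,0,0,1]]

  r1 -= 1·r0 → [0,-5,5,3]
  r2 -= 4·r0 → [0,10,-12,-4]
  r3 -= 3·r0 → [0,-10,12,5]
  r2 -= -2·r1 → [0,0,-2,2]
  r3 -= 2·r1 → [0,0,2,-1]
  r3 -= -1·r2 → [0,0,0,1]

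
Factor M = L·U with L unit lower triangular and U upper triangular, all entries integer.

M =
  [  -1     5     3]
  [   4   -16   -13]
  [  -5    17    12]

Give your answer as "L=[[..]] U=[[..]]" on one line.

  row1 -= -4·row0 → [0,4,-1]
  row2 -= 5·row0 → [0,-8,-3]
  row2 -= -2·row1 → [0,0,-5]

L=[[1,0,0],[-4,1,0],[5,-2,1]] U=[[-1,5,3],[0,4,-1],[0,0,-5]]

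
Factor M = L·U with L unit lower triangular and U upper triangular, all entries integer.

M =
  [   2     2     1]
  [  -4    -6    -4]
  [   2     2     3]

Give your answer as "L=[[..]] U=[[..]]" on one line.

  r1 -= -2·r0 → [0,-2,-2]
  r2 -= 1·r0 → [0,0,2]
  r2 -= 0·r1 → [0,0,2]

L=[[1,0,0],[-2,1,0],[1,0,1]] U=[[2,2,1],[0,-2,-2],[0,0,2]]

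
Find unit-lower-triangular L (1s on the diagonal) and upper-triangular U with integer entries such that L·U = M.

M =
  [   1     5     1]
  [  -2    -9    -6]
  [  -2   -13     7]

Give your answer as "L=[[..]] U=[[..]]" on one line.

  row1 -= -2·row0 → [0,1,-4]
  row2 -= -2·row0 → [0,-3,9]
  row2 -= -3·row1 → [0,0,-3]

L=[[1,0,0],[-2,1,0],[-2,-3,1]] U=[[1,5,1],[0,1,-4],[0,0,-3]]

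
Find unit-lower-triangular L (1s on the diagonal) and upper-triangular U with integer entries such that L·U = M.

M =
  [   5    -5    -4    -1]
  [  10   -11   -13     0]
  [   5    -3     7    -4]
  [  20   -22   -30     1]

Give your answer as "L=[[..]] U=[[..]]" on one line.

L=[[1,0,0,0],[2,1,0,0],[1,-2,1,0],[4,2,-4,1]] U=[[5,-5,-4,-1],[0,-1,-5,2],[0,0,1,1],[0,0,0,5]]

  row1 -= 2·row0 → [0,-1,-5,2]
  row2 -= 1·row0 → [0,2,11,-3]
  row3 -= 4·row0 → [0,-2,-14,5]
  row2 -= -2·row1 → [0,0,1,1]
  row3 -= 2·row1 → [0,0,-4,1]
  row3 -= -4·row2 → [0,0,0,5]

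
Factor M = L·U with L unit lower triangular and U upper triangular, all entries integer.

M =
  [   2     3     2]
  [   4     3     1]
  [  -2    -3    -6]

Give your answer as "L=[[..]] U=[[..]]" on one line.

  r1 -= 2·r0 → [0,-3,-3]
  r2 -= -1·r0 → [0,0,-4]
  r2 -= 0·r1 → [0,0,-4]

L=[[1,0,0],[2,1,0],[-1,0,1]] U=[[2,3,2],[0,-3,-3],[0,0,-4]]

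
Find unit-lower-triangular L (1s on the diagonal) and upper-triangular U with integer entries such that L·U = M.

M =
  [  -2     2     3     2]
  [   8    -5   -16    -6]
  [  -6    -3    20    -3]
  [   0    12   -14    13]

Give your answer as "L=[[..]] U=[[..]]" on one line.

  row1 -= -4·row0 → [0,3,-4,2]
  row2 -= 3·row0 → [0,-9,11,-9]
  row3 -= 0·row0 → [0,12,-14,13]
  row2 -= -3·row1 → [0,0,-1,-3]
  row3 -= 4·row1 → [0,0,2,5]
  row3 -= -2·row2 → [0,0,0,-1]

L=[[1,0,0,0],[-4,1,0,0],[3,-3,1,0],[0,4,-2,1]] U=[[-2,2,3,2],[0,3,-4,2],[0,0,-1,-3],[0,0,0,-1]]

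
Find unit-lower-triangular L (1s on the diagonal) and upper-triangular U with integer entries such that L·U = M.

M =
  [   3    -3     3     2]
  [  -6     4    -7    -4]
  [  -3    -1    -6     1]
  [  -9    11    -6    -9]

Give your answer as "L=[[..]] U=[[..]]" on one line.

L=[[1,0,0,0],[-2,1,0,0],[-1,2,1,0],[-3,-1,-2,1]] U=[[3,-3,3,2],[0,-2,-1,0],[0,0,-1,3],[0,0,0,3]]

  r1 -= -2·r0 → [0,-2,-1,0]
  r2 -= -1·r0 → [0,-4,-3,3]
  r3 -= -3·r0 → [0,2,3,-3]
  r2 -= 2·r1 → [0,0,-1,3]
  r3 -= -1·r1 → [0,0,2,-3]
  r3 -= -2·r2 → [0,0,0,3]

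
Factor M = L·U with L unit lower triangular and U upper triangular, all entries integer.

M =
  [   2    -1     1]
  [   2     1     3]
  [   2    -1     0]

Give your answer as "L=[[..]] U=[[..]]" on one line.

  row1 -= 1·row0 → [0,2,2]
  row2 -= 1·row0 → [0,0,-1]
  row2 -= 0·row1 → [0,0,-1]

L=[[1,0,0],[1,1,0],[1,0,1]] U=[[2,-1,1],[0,2,2],[0,0,-1]]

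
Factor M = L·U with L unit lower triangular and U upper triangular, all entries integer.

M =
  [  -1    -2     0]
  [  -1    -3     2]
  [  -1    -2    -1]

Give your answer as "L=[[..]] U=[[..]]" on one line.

  r1 -= 1·r0 → [0,-1,2]
  r2 -= 1·r0 → [0,0,-1]
  r2 -= 0·r1 → [0,0,-1]

L=[[1,0,0],[1,1,0],[1,0,1]] U=[[-1,-2,0],[0,-1,2],[0,0,-1]]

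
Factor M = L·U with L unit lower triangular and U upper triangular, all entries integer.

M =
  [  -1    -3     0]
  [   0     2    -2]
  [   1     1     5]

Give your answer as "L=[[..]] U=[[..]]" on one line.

  r1 -= 0·r0 → [0,2,-2]
  r2 -= -1·r0 → [0,-2,5]
  r2 -= -1·r1 → [0,0,3]

L=[[1,0,0],[0,1,0],[-1,-1,1]] U=[[-1,-3,0],[0,2,-2],[0,0,3]]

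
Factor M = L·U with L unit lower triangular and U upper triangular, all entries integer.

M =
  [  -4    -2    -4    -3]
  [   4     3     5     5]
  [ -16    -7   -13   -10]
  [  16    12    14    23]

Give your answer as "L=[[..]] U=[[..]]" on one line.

L=[[1,0,0,0],[-1,1,0,0],[4,1,1,0],[-4,4,-3,1]] U=[[-4,-2,-4,-3],[0,1,1,2],[0,0,2,0],[0,0,0,3]]

  row1 -= -1·row0 → [0,1,1,2]
  row2 -= 4·row0 → [0,1,3,2]
  row3 -= -4·row0 → [0,4,-2,11]
  row2 -= 1·row1 → [0,0,2,0]
  row3 -= 4·row1 → [0,0,-6,3]
  row3 -= -3·row2 → [0,0,0,3]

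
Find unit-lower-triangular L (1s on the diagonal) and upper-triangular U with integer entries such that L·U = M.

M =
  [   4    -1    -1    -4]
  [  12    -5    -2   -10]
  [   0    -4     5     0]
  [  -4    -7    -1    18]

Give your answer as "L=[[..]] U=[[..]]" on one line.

L=[[1,0,0,0],[3,1,0,0],[0,2,1,0],[-1,4,-2,1]] U=[[4,-1,-1,-4],[0,-2,1,2],[0,0,3,-4],[0,0,0,-2]]

  r1 -= 3·r0 → [0,-2,1,2]
  r2 -= 0·r0 → [0,-4,5,0]
  r3 -= -1·r0 → [0,-8,-2,14]
  r2 -= 2·r1 → [0,0,3,-4]
  r3 -= 4·r1 → [0,0,-6,6]
  r3 -= -2·r2 → [0,0,0,-2]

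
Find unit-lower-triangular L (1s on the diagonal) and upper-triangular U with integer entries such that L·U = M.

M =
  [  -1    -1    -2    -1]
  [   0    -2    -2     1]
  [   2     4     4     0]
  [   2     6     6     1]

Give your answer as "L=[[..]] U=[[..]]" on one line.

L=[[1,0,0,0],[0,1,0,0],[-2,-1,1,0],[-2,-2,1,1]] U=[[-1,-1,-2,-1],[0,-2,-2,1],[0,0,-2,-1],[0,0,0,2]]

  r1 -= 0·r0 → [0,-2,-2,1]
  r2 -= -2·r0 → [0,2,0,-2]
  r3 -= -2·r0 → [0,4,2,-1]
  r2 -= -1·r1 → [0,0,-2,-1]
  r3 -= -2·r1 → [0,0,-2,1]
  r3 -= 1·r2 → [0,0,0,2]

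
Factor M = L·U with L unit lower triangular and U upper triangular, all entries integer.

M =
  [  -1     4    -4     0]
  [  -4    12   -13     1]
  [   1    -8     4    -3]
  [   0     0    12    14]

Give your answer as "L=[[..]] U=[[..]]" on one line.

L=[[1,0,0,0],[4,1,0,0],[-1,1,1,0],[0,0,-4,1]] U=[[-1,4,-4,0],[0,-4,3,1],[0,0,-3,-4],[0,0,0,-2]]

  R1 -= 4·R0 → [0,-4,3,1]
  R2 -= -1·R0 → [0,-4,0,-3]
  R3 -= 0·R0 → [0,0,12,14]
  R2 -= 1·R1 → [0,0,-3,-4]
  R3 -= 0·R1 → [0,0,12,14]
  R3 -= -4·R2 → [0,0,0,-2]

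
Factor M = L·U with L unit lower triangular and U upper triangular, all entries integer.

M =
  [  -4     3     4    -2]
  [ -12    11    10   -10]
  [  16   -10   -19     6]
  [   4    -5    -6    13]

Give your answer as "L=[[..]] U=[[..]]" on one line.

L=[[1,0,0,0],[3,1,0,0],[-4,1,1,0],[-1,-1,4,1]] U=[[-4,3,4,-2],[0,2,-2,-4],[0,0,-1,2],[0,0,0,-1]]

  row1 -= 3·row0 → [0,2,-2,-4]
  row2 -= -4·row0 → [0,2,-3,-2]
  row3 -= -1·row0 → [0,-2,-2,11]
  row2 -= 1·row1 → [0,0,-1,2]
  row3 -= -1·row1 → [0,0,-4,7]
  row3 -= 4·row2 → [0,0,0,-1]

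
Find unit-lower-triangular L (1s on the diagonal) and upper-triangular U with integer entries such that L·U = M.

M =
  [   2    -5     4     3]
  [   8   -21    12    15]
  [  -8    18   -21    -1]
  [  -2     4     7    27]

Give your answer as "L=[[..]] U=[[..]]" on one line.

  r1 -= 4·r0 → [0,-1,-4,3]
  r2 -= -4·r0 → [0,-2,-5,11]
  r3 -= -1·r0 → [0,-1,11,30]
  r2 -= 2·r1 → [0,0,3,5]
  r3 -= 1·r1 → [0,0,15,27]
  r3 -= 5·r2 → [0,0,0,2]

L=[[1,0,0,0],[4,1,0,0],[-4,2,1,0],[-1,1,5,1]] U=[[2,-5,4,3],[0,-1,-4,3],[0,0,3,5],[0,0,0,2]]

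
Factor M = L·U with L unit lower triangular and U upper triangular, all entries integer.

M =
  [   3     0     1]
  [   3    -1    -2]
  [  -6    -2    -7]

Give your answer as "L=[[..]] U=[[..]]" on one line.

  r1 -= 1·r0 → [0,-1,-3]
  r2 -= -2·r0 → [0,-2,-5]
  r2 -= 2·r1 → [0,0,1]

L=[[1,0,0],[1,1,0],[-2,2,1]] U=[[3,0,1],[0,-1,-3],[0,0,1]]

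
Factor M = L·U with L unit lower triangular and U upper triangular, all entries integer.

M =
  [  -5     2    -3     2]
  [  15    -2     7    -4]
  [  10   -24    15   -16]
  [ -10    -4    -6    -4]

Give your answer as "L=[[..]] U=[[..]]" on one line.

  r1 -= -3·r0 → [0,4,-2,2]
  r2 -= -2·r0 → [0,-20,9,-12]
  r3 -= 2·r0 → [0,-8,0,-8]
  r2 -= -5·r1 → [0,0,-1,-2]
  r3 -= -2·r1 → [0,0,-4,-4]
  r3 -= 4·r2 → [0,0,0,4]

L=[[1,0,0,0],[-3,1,0,0],[-2,-5,1,0],[2,-2,4,1]] U=[[-5,2,-3,2],[0,4,-2,2],[0,0,-1,-2],[0,0,0,4]]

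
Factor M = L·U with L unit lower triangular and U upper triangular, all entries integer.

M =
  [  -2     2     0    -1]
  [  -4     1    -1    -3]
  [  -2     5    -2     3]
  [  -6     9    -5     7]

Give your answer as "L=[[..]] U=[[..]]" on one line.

  row1 -= 2·row0 → [0,-3,-1,-1]
  row2 -= 1·row0 → [0,3,-2,4]
  row3 -= 3·row0 → [0,3,-5,10]
  row2 -= -1·row1 → [0,0,-3,3]
  row3 -= -1·row1 → [0,0,-6,9]
  row3 -= 2·row2 → [0,0,0,3]

L=[[1,0,0,0],[2,1,0,0],[1,-1,1,0],[3,-1,2,1]] U=[[-2,2,0,-1],[0,-3,-1,-1],[0,0,-3,3],[0,0,0,3]]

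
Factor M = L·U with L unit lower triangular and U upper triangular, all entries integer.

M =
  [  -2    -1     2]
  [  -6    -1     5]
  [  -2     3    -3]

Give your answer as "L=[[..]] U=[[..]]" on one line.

  R1 -= 3·R0 → [0,2,-1]
  R2 -= 1·R0 → [0,4,-5]
  R2 -= 2·R1 → [0,0,-3]

L=[[1,0,0],[3,1,0],[1,2,1]] U=[[-2,-1,2],[0,2,-1],[0,0,-3]]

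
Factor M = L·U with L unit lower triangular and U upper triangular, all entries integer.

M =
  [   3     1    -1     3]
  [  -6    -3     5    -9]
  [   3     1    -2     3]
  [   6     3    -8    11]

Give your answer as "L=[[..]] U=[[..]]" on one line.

L=[[1,0,0,0],[-2,1,0,0],[1,0,1,0],[2,-1,3,1]] U=[[3,1,-1,3],[0,-1,3,-3],[0,0,-1,0],[0,0,0,2]]

  row1 -= -2·row0 → [0,-1,3,-3]
  row2 -= 1·row0 → [0,0,-1,0]
  row3 -= 2·row0 → [0,1,-6,5]
  row2 -= 0·row1 → [0,0,-1,0]
  row3 -= -1·row1 → [0,0,-3,2]
  row3 -= 3·row2 → [0,0,0,2]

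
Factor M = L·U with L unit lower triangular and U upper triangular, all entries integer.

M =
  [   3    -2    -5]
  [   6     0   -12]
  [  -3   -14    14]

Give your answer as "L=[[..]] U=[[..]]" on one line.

  r1 -= 2·r0 → [0,4,-2]
  r2 -= -1·r0 → [0,-16,9]
  r2 -= -4·r1 → [0,0,1]

L=[[1,0,0],[2,1,0],[-1,-4,1]] U=[[3,-2,-5],[0,4,-2],[0,0,1]]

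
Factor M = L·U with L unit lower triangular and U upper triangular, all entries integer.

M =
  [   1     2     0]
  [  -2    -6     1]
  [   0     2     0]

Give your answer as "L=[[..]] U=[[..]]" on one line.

  R1 -= -2·R0 → [0,-2,1]
  R2 -= 0·R0 → [0,2,0]
  R2 -= -1·R1 → [0,0,1]

L=[[1,0,0],[-2,1,0],[0,-1,1]] U=[[1,2,0],[0,-2,1],[0,0,1]]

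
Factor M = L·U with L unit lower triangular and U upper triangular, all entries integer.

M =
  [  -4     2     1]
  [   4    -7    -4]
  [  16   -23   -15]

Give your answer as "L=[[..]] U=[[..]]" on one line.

  row1 -= -1·row0 → [0,-5,-3]
  row2 -= -4·row0 → [0,-15,-11]
  row2 -= 3·row1 → [0,0,-2]

L=[[1,0,0],[-1,1,0],[-4,3,1]] U=[[-4,2,1],[0,-5,-3],[0,0,-2]]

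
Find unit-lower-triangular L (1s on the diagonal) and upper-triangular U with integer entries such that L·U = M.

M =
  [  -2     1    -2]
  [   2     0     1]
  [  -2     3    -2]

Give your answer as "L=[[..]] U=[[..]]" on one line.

L=[[1,0,0],[-1,1,0],[1,2,1]] U=[[-2,1,-2],[0,1,-1],[0,0,2]]

  R1 -= -1·R0 → [0,1,-1]
  R2 -= 1·R0 → [0,2,0]
  R2 -= 2·R1 → [0,0,2]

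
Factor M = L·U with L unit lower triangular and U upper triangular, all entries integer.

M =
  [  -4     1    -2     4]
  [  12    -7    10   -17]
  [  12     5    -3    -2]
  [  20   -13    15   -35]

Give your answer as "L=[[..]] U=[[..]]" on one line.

  R1 -= -3·R0 → [0,-4,4,-5]
  R2 -= -3·R0 → [0,8,-9,10]
  R3 -= -5·R0 → [0,-8,5,-15]
  R2 -= -2·R1 → [0,0,-1,0]
  R3 -= 2·R1 → [0,0,-3,-5]
  R3 -= 3·R2 → [0,0,0,-5]

L=[[1,0,0,0],[-3,1,0,0],[-3,-2,1,0],[-5,2,3,1]] U=[[-4,1,-2,4],[0,-4,4,-5],[0,0,-1,0],[0,0,0,-5]]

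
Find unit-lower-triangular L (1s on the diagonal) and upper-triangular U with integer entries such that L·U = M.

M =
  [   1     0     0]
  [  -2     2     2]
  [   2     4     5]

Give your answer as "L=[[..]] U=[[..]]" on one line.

L=[[1,0,0],[-2,1,0],[2,2,1]] U=[[1,0,0],[0,2,2],[0,0,1]]

  r1 -= -2·r0 → [0,2,2]
  r2 -= 2·r0 → [0,4,5]
  r2 -= 2·r1 → [0,0,1]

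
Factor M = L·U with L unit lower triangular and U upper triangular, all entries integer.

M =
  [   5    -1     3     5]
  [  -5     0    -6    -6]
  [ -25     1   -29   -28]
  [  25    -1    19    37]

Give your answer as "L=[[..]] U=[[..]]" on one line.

L=[[1,0,0,0],[-1,1,0,0],[-5,4,1,0],[5,-4,4,1]] U=[[5,-1,3,5],[0,-1,-3,-1],[0,0,-2,1],[0,0,0,4]]

  row1 -= -1·row0 → [0,-1,-3,-1]
  row2 -= -5·row0 → [0,-4,-14,-3]
  row3 -= 5·row0 → [0,4,4,12]
  row2 -= 4·row1 → [0,0,-2,1]
  row3 -= -4·row1 → [0,0,-8,8]
  row3 -= 4·row2 → [0,0,0,4]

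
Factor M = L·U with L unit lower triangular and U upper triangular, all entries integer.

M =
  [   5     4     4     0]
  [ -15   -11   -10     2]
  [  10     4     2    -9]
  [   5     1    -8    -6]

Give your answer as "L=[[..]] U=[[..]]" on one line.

  R1 -= -3·R0 → [0,1,2,2]
  R2 -= 2·R0 → [0,-4,-6,-9]
  R3 -= 1·R0 → [0,-3,-12,-6]
  R2 -= -4·R1 → [0,0,2,-1]
  R3 -= -3·R1 → [0,0,-6,0]
  R3 -= -3·R2 → [0,0,0,-3]

L=[[1,0,0,0],[-3,1,0,0],[2,-4,1,0],[1,-3,-3,1]] U=[[5,4,4,0],[0,1,2,2],[0,0,2,-1],[0,0,0,-3]]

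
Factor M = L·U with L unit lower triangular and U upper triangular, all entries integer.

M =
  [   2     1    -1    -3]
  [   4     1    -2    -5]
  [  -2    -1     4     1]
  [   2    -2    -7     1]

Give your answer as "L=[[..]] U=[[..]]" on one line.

  R1 -= 2·R0 → [0,-1,0,1]
  R2 -= -1·R0 → [0,0,3,-2]
  R3 -= 1·R0 → [0,-3,-6,4]
  R2 -= 0·R1 → [0,0,3,-2]
  R3 -= 3·R1 → [0,0,-6,1]
  R3 -= -2·R2 → [0,0,0,-3]

L=[[1,0,0,0],[2,1,0,0],[-1,0,1,0],[1,3,-2,1]] U=[[2,1,-1,-3],[0,-1,0,1],[0,0,3,-2],[0,0,0,-3]]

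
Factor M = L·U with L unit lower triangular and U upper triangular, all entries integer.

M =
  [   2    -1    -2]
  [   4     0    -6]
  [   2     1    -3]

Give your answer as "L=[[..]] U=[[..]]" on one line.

L=[[1,0,0],[2,1,0],[1,1,1]] U=[[2,-1,-2],[0,2,-2],[0,0,1]]

  r1 -= 2·r0 → [0,2,-2]
  r2 -= 1·r0 → [0,2,-1]
  r2 -= 1·r1 → [0,0,1]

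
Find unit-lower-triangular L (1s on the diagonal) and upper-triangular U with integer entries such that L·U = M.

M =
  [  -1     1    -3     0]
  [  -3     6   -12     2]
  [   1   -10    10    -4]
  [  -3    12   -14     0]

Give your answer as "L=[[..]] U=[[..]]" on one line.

L=[[1,0,0,0],[3,1,0,0],[-1,-3,1,0],[3,3,-2,1]] U=[[-1,1,-3,0],[0,3,-3,2],[0,0,-2,2],[0,0,0,-2]]

  R1 -= 3·R0 → [0,3,-3,2]
  R2 -= -1·R0 → [0,-9,7,-4]
  R3 -= 3·R0 → [0,9,-5,0]
  R2 -= -3·R1 → [0,0,-2,2]
  R3 -= 3·R1 → [0,0,4,-6]
  R3 -= -2·R2 → [0,0,0,-2]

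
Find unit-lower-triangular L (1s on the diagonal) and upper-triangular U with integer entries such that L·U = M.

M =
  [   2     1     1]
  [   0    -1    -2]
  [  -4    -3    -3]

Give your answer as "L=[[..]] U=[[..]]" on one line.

L=[[1,0,0],[0,1,0],[-2,1,1]] U=[[2,1,1],[0,-1,-2],[0,0,1]]

  row1 -= 0·row0 → [0,-1,-2]
  row2 -= -2·row0 → [0,-1,-1]
  row2 -= 1·row1 → [0,0,1]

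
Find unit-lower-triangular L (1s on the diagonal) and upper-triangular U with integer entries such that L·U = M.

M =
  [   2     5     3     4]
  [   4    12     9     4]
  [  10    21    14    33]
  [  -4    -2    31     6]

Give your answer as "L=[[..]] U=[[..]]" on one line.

  row1 -= 2·row0 → [0,2,3,-4]
  row2 -= 5·row0 → [0,-4,-1,13]
  row3 -= -2·row0 → [0,8,37,14]
  row2 -= -2·row1 → [0,0,5,5]
  row3 -= 4·row1 → [0,0,25,30]
  row3 -= 5·row2 → [0,0,0,5]

L=[[1,0,0,0],[2,1,0,0],[5,-2,1,0],[-2,4,5,1]] U=[[2,5,3,4],[0,2,3,-4],[0,0,5,5],[0,0,0,5]]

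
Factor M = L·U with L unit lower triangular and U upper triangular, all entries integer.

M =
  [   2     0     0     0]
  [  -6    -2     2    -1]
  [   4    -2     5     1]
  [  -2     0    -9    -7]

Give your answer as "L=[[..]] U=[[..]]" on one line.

L=[[1,0,0,0],[-3,1,0,0],[2,1,1,0],[-1,0,-3,1]] U=[[2,0,0,0],[0,-2,2,-1],[0,0,3,2],[0,0,0,-1]]

  r1 -= -3·r0 → [0,-2,2,-1]
  r2 -= 2·r0 → [0,-2,5,1]
  r3 -= -1·r0 → [0,0,-9,-7]
  r2 -= 1·r1 → [0,0,3,2]
  r3 -= 0·r1 → [0,0,-9,-7]
  r3 -= -3·r2 → [0,0,0,-1]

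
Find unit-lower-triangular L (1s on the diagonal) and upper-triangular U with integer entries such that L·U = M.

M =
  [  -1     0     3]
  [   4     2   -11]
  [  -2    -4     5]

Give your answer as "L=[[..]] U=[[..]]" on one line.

  R1 -= -4·R0 → [0,2,1]
  R2 -= 2·R0 → [0,-4,-1]
  R2 -= -2·R1 → [0,0,1]

L=[[1,0,0],[-4,1,0],[2,-2,1]] U=[[-1,0,3],[0,2,1],[0,0,1]]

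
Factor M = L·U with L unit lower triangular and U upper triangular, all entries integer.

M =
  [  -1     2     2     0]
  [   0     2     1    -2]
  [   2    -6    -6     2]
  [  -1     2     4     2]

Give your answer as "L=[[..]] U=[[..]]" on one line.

L=[[1,0,0,0],[0,1,0,0],[-2,-1,1,0],[1,0,-2,1]] U=[[-1,2,2,0],[0,2,1,-2],[0,0,-1,0],[0,0,0,2]]

  R1 -= 0·R0 → [0,2,1,-2]
  R2 -= -2·R0 → [0,-2,-2,2]
  R3 -= 1·R0 → [0,0,2,2]
  R2 -= -1·R1 → [0,0,-1,0]
  R3 -= 0·R1 → [0,0,2,2]
  R3 -= -2·R2 → [0,0,0,2]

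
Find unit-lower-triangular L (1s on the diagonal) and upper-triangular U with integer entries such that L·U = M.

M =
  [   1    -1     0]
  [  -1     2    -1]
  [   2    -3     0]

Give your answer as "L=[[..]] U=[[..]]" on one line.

L=[[1,0,0],[-1,1,0],[2,-1,1]] U=[[1,-1,0],[0,1,-1],[0,0,-1]]

  r1 -= -1·r0 → [0,1,-1]
  r2 -= 2·r0 → [0,-1,0]
  r2 -= -1·r1 → [0,0,-1]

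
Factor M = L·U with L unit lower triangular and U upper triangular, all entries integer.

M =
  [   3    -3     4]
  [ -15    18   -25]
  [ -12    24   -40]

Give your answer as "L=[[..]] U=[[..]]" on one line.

  R1 -= -5·R0 → [0,3,-5]
  R2 -= -4·R0 → [0,12,-24]
  R2 -= 4·R1 → [0,0,-4]

L=[[1,0,0],[-5,1,0],[-4,4,1]] U=[[3,-3,4],[0,3,-5],[0,0,-4]]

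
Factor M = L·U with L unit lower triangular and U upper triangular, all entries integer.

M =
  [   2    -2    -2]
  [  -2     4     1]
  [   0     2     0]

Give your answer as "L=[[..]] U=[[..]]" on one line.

  r1 -= -1·r0 → [0,2,-1]
  r2 -= 0·r0 → [0,2,0]
  r2 -= 1·r1 → [0,0,1]

L=[[1,0,0],[-1,1,0],[0,1,1]] U=[[2,-2,-2],[0,2,-1],[0,0,1]]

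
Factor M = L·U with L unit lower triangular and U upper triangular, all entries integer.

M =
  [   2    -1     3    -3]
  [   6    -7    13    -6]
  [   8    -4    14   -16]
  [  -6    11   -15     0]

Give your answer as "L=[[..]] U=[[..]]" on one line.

L=[[1,0,0,0],[3,1,0,0],[4,0,1,0],[-3,-2,1,1]] U=[[2,-1,3,-3],[0,-4,4,3],[0,0,2,-4],[0,0,0,1]]

  R1 -= 3·R0 → [0,-4,4,3]
  R2 -= 4·R0 → [0,0,2,-4]
  R3 -= -3·R0 → [0,8,-6,-9]
  R2 -= 0·R1 → [0,0,2,-4]
  R3 -= -2·R1 → [0,0,2,-3]
  R3 -= 1·R2 → [0,0,0,1]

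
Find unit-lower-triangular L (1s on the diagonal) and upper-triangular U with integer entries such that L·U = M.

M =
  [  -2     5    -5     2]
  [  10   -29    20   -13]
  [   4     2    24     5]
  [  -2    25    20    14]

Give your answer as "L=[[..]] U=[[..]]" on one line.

  r1 -= -5·r0 → [0,-4,-5,-3]
  r2 -= -2·r0 → [0,12,14,9]
  r3 -= 1·r0 → [0,20,25,12]
  r2 -= -3·r1 → [0,0,-1,0]
  r3 -= -5·r1 → [0,0,0,-3]
  r3 -= 0·r2 → [0,0,0,-3]

L=[[1,0,0,0],[-5,1,0,0],[-2,-3,1,0],[1,-5,0,1]] U=[[-2,5,-5,2],[0,-4,-5,-3],[0,0,-1,0],[0,0,0,-3]]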